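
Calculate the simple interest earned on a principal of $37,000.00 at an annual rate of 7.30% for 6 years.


Simple interest formula: I = P × r × t
I = $37,000.00 × 0.073 × 6
I = $16,206.00

I = P × r × t = $16,206.00


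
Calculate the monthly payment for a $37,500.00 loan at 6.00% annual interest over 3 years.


Loan payment formula: PMT = PV × r / (1 − (1 + r)^(−n))
Monthly rate r = 0.06/12 = 0.005, n = 36 months
Denominator: 1 − (1 + 0.06/12)^(−36) = 0.164355
PMT = $37,500.00 × (0.06/12) / 0.164355
PMT = $1,140.82 per month

PMT = PV × r / (1-(1+r)^(-n)) = $1,140.82/month


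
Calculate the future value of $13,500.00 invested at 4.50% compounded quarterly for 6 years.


Compound interest formula: A = P(1 + r/n)^(nt)
A = $13,500.00 × (1 + 0.045/4)^(4 × 6)
Growth factor: (1 + 0.045/4)^24 = 1.307991
A = $13,500.00 × 1.307991
A = $17,657.88

A = P(1 + r/n)^(nt) = $17,657.88


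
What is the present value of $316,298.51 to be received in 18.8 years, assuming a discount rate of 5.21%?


Present value formula: PV = FV / (1 + r)^t
PV = $316,298.51 / (1 + 0.0521)^18.8
PV = $316,298.51 / 2.5981965
PV = $121,737.72

PV = FV / (1 + r)^t = $121,737.72


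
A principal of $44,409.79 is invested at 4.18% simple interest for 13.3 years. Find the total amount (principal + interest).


Total amount formula: A = P(1 + rt) = P + P·r·t
Interest: I = P × r × t = $44,409.79 × 0.0418 × 13.3 = $24,689.18
A = P + I = $44,409.79 + $24,689.18 = $69,098.97

A = P + I = P(1 + rt) = $69,098.97


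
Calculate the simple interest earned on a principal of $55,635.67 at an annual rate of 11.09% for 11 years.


Simple interest formula: I = P × r × t
I = $55,635.67 × 0.1109 × 11
I = $67,869.95

I = P × r × t = $67,869.95


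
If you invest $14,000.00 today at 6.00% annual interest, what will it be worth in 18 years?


Future value formula: FV = PV × (1 + r)^t
FV = $14,000.00 × (1 + 0.06)^18
FV = $14,000.00 × 2.854339
FV = $39,960.75

FV = PV × (1 + r)^t = $39,960.75


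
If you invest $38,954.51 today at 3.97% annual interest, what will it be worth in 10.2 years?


Future value formula: FV = PV × (1 + r)^t
FV = $38,954.51 × (1 + 0.0397)^10.2
FV = $38,954.51 × 1.4875174
FV = $57,945.51

FV = PV × (1 + r)^t = $57,945.51


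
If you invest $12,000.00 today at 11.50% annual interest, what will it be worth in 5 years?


Future value formula: FV = PV × (1 + r)^t
FV = $12,000.00 × (1 + 0.115)^5
FV = $12,000.00 × 1.723353
FV = $20,680.24

FV = PV × (1 + r)^t = $20,680.24


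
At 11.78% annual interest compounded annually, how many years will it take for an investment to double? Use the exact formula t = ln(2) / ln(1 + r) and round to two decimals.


Doubling condition: (1 + r)^t = 2
Take ln of both sides: t × ln(1 + r) = ln(2)
t = ln(2) / ln(1 + r)
t = 0.693147 / 0.111362
t = 6.22

t = ln(2) / ln(1 + r) = 6.22 years


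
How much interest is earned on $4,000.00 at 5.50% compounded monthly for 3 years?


Compound interest earned = final amount − principal.
A = P(1 + r/n)^(nt) = $4,000.00 × (1 + 0.055/12)^(12 × 3) = $4,715.79
Interest = A − P = $4,715.79 − $4,000.00 = $715.79

Interest = A - P = $715.79


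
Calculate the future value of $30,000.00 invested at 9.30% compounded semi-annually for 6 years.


Compound interest formula: A = P(1 + r/n)^(nt)
A = $30,000.00 × (1 + 0.093/2)^(2 × 6)
Growth factor: (1 + 0.093/2)^12 = 1.72532451
A = $30,000.00 × 1.72532451
A = $51,759.74

A = P(1 + r/n)^(nt) = $51,759.74


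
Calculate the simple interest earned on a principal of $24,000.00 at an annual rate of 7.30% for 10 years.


Simple interest formula: I = P × r × t
I = $24,000.00 × 0.073 × 10
I = $17,520.00

I = P × r × t = $17,520.00


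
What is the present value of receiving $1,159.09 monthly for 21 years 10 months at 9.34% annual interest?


Present value of an ordinary annuity: PV = PMT × (1 − (1 + r)^(−n)) / r
Monthly rate r = 0.0934/12 ≈ 0.00778333, n = 262
PV = $1,159.09 × (1 − (1 + 0.0934/12)^(−262)) / (0.0934/12)
PV = $1,159.09 × 111.628281
PV = $129,387.22

PV = PMT × (1-(1+r)^(-n))/r = $129,387.22


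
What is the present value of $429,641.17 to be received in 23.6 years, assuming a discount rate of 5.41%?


Present value formula: PV = FV / (1 + r)^t
PV = $429,641.17 / (1 + 0.0541)^23.6
PV = $429,641.17 / 3.4674547
PV = $123,906.79

PV = FV / (1 + r)^t = $123,906.79


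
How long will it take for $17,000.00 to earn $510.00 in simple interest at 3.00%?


Rearrange the simple interest formula for t:
I = P × r × t  ⇒  t = I / (P × r)
t = $510.00 / ($17,000.00 × 0.03)
t = 1

t = I/(P×r) = 1 year


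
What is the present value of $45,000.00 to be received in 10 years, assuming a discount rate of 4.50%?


Present value formula: PV = FV / (1 + r)^t
PV = $45,000.00 / (1 + 0.045)^10
PV = $45,000.00 / 1.552969
PV = $28,976.75

PV = FV / (1 + r)^t = $28,976.75


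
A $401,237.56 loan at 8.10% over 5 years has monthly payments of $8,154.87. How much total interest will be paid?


Total paid over the life of the loan = PMT × n.
Total paid = $8,154.87 × 60 = $489,292.20
Total interest = total paid − principal = $489,292.20 − $401,237.56 = $88,054.64

Total interest = (PMT × n) - PV = $88,054.64


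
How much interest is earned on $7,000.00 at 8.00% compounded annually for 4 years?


Compound interest earned = final amount − principal.
A = P(1 + r/n)^(nt) = $7,000.00 × (1 + 0.08/1)^(1 × 4) = $9,523.42
Interest = A − P = $9,523.42 − $7,000.00 = $2,523.42

Interest = A - P = $2,523.42


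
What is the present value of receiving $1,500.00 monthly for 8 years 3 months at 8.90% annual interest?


Present value of an ordinary annuity: PV = PMT × (1 − (1 + r)^(−n)) / r
Monthly rate r = 0.089/12 ≈ 0.00741667, n = 99
PV = $1,500.00 × (1 − (1 + 0.089/12)^(−99)) / (0.089/12)
PV = $1,500.00 × 69.9549898
PV = $104,932.48

PV = PMT × (1-(1+r)^(-n))/r = $104,932.48


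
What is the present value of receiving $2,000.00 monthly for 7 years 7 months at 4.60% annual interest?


Present value of an ordinary annuity: PV = PMT × (1 − (1 + r)^(−n)) / r
Monthly rate r = 0.046/12 ≈ 0.00383333, n = 91
PV = $2,000.00 × (1 − (1 + 0.046/12)^(−91)) / (0.046/12)
PV = $2,000.00 × 76.700514
PV = $153,401.03

PV = PMT × (1-(1+r)^(-n))/r = $153,401.03


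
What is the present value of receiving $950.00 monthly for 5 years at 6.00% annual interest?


Present value of an ordinary annuity: PV = PMT × (1 − (1 + r)^(−n)) / r
Monthly rate r = 0.06/12 = 0.005, n = 60
PV = $950.00 × (1 − (1 + 0.06/12)^(−60)) / (0.06/12)
PV = $950.00 × 51.725561
PV = $49,139.28

PV = PMT × (1-(1+r)^(-n))/r = $49,139.28


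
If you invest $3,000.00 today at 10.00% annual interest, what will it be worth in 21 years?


Future value formula: FV = PV × (1 + r)^t
FV = $3,000.00 × (1 + 0.1)^21
FV = $3,000.00 × 7.400250
FV = $22,200.75

FV = PV × (1 + r)^t = $22,200.75


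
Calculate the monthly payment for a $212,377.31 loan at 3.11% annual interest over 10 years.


Loan payment formula: PMT = PV × r / (1 − (1 + r)^(−n))
Monthly rate r = 0.0311/12 ≈ 0.00259167, n = 120 months
Denominator: 1 − (1 + 0.0311/12)^(−120) = 0.266991
PMT = $212,377.31 × (0.0311/12) / 0.266991
PMT = $2,061.53 per month

PMT = PV × r / (1-(1+r)^(-n)) = $2,061.53/month


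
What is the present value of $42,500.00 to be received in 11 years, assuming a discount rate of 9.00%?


Present value formula: PV = FV / (1 + r)^t
PV = $42,500.00 / (1 + 0.09)^11
PV = $42,500.00 / 2.580426
PV = $16,470.15

PV = FV / (1 + r)^t = $16,470.15


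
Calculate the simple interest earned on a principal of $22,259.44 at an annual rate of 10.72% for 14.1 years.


Simple interest formula: I = P × r × t
I = $22,259.44 × 0.1072 × 14.1
I = $33,645.59

I = P × r × t = $33,645.59


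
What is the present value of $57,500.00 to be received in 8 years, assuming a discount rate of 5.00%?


Present value formula: PV = FV / (1 + r)^t
PV = $57,500.00 / (1 + 0.05)^8
PV = $57,500.00 / 1.4774554
PV = $38,918.26

PV = FV / (1 + r)^t = $38,918.26


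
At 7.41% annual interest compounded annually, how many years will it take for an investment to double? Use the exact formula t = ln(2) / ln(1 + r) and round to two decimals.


Doubling condition: (1 + r)^t = 2
Take ln of both sides: t × ln(1 + r) = ln(2)
t = ln(2) / ln(1 + r)
t = 0.693147 / 0.071483
t = 9.70

t = ln(2) / ln(1 + r) = 9.70 years


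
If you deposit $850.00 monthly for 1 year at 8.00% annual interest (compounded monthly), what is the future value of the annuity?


Future value of an ordinary annuity: FV = PMT × ((1 + r)^n − 1) / r
Monthly rate r = 0.08/12 ≈ 0.00666667, n = 12
FV = $850.00 × ((1 + 0.08/12)^12 − 1) / (0.08/12)
FV = $850.00 × 12.449926
FV = $10,582.44

FV = PMT × ((1+r)^n - 1)/r = $10,582.44


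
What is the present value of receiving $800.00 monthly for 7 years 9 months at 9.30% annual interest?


Present value of an ordinary annuity: PV = PMT × (1 − (1 + r)^(−n)) / r
Monthly rate r = 0.093/12 = 0.00775, n = 93
PV = $800.00 × (1 − (1 + 0.093/12)^(−93)) / (0.093/12)
PV = $800.00 × 66.097979
PV = $52,878.38

PV = PMT × (1-(1+r)^(-n))/r = $52,878.38


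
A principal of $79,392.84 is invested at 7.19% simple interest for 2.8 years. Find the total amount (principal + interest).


Total amount formula: A = P(1 + rt) = P + P·r·t
Interest: I = P × r × t = $79,392.84 × 0.0719 × 2.8 = $15,983.37
A = P + I = $79,392.84 + $15,983.37 = $95,376.21

A = P + I = P(1 + rt) = $95,376.21


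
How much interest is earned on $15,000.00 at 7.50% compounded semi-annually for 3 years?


Compound interest earned = final amount − principal.
A = P(1 + r/n)^(nt) = $15,000.00 × (1 + 0.075/2)^(2 × 3) = $18,707.68
Interest = A − P = $18,707.68 − $15,000.00 = $3,707.68

Interest = A - P = $3,707.68


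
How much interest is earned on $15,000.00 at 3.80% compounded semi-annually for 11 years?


Compound interest earned = final amount − principal.
A = P(1 + r/n)^(nt) = $15,000.00 × (1 + 0.038/2)^(2 × 11) = $22,694.64
Interest = A − P = $22,694.64 − $15,000.00 = $7,694.64

Interest = A - P = $7,694.64


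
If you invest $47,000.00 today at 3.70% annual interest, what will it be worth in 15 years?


Future value formula: FV = PV × (1 + r)^t
FV = $47,000.00 × (1 + 0.037)^15
FV = $47,000.00 × 1.7245721
FV = $81,054.89

FV = PV × (1 + r)^t = $81,054.89


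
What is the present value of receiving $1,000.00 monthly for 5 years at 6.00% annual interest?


Present value of an ordinary annuity: PV = PMT × (1 − (1 + r)^(−n)) / r
Monthly rate r = 0.06/12 = 0.005, n = 60
PV = $1,000.00 × (1 − (1 + 0.06/12)^(−60)) / (0.06/12)
PV = $1,000.00 × 51.725561
PV = $51,725.56

PV = PMT × (1-(1+r)^(-n))/r = $51,725.56


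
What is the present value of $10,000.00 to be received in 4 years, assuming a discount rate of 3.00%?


Present value formula: PV = FV / (1 + r)^t
PV = $10,000.00 / (1 + 0.03)^4
PV = $10,000.00 / 1.125509
PV = $8,884.87

PV = FV / (1 + r)^t = $8,884.87


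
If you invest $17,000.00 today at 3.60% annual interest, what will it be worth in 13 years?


Future value formula: FV = PV × (1 + r)^t
FV = $17,000.00 × (1 + 0.036)^13
FV = $17,000.00 × 1.583714
FV = $26,923.14

FV = PV × (1 + r)^t = $26,923.14


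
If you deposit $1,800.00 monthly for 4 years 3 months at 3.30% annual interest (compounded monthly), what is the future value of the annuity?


Future value of an ordinary annuity: FV = PMT × ((1 + r)^n − 1) / r
Monthly rate r = 0.033/12 = 0.00275, n = 51
FV = $1,800.00 × ((1 + 0.033/12)^51 − 1) / (0.033/12)
FV = $1,800.00 × 54.669073
FV = $98,404.33

FV = PMT × ((1+r)^n - 1)/r = $98,404.33


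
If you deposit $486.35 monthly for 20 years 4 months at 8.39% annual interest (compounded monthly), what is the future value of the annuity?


Future value of an ordinary annuity: FV = PMT × ((1 + r)^n − 1) / r
Monthly rate r = 0.0839/12 ≈ 0.00699167, n = 244
FV = $486.35 × ((1 + 0.0839/12)^244 − 1) / (0.0839/12)
FV = $486.35 × 639.921038
FV = $311,225.60

FV = PMT × ((1+r)^n - 1)/r = $311,225.60


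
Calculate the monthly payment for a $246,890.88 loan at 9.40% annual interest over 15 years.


Loan payment formula: PMT = PV × r / (1 − (1 + r)^(−n))
Monthly rate r = 0.094/12 ≈ 0.00783333, n = 180 months
Denominator: 1 − (1 + 0.094/12)^(−180) = 0.754512
PMT = $246,890.88 × (0.094/12) / 0.754512
PMT = $2,563.22 per month

PMT = PV × r / (1-(1+r)^(-n)) = $2,563.22/month


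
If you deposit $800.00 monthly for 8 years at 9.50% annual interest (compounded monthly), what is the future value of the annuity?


Future value of an ordinary annuity: FV = PMT × ((1 + r)^n − 1) / r
Monthly rate r = 0.095/12 ≈ 0.00791667, n = 96
FV = $800.00 × ((1 + 0.095/12)^96 − 1) / (0.095/12)
FV = $800.00 × 142.975186
FV = $114,380.15

FV = PMT × ((1+r)^n - 1)/r = $114,380.15


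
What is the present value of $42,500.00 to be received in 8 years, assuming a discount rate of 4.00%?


Present value formula: PV = FV / (1 + r)^t
PV = $42,500.00 / (1 + 0.04)^8
PV = $42,500.00 / 1.368569
PV = $31,054.33

PV = FV / (1 + r)^t = $31,054.33


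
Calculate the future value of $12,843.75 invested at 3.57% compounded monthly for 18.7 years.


Compound interest formula: A = P(1 + r/n)^(nt)
A = $12,843.75 × (1 + 0.0357/12)^(12 × 18.7)
Growth factor: (1 + 0.0357/12)^224.4 = 1.947602
A = $12,843.75 × 1.947602
A = $25,014.51

A = P(1 + r/n)^(nt) = $25,014.51


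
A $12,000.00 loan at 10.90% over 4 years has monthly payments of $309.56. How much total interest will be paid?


Total paid over the life of the loan = PMT × n.
Total paid = $309.56 × 48 = $14,858.88
Total interest = total paid − principal = $14,858.88 − $12,000.00 = $2,858.88

Total interest = (PMT × n) - PV = $2,858.88


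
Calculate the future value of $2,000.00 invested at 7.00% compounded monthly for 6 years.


Compound interest formula: A = P(1 + r/n)^(nt)
A = $2,000.00 × (1 + 0.07/12)^(12 × 6)
Growth factor: (1 + 0.07/12)^72 = 1.520106
A = $2,000.00 × 1.520106
A = $3,040.21

A = P(1 + r/n)^(nt) = $3,040.21


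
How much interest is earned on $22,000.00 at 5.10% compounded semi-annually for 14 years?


Compound interest earned = final amount − principal.
A = P(1 + r/n)^(nt) = $22,000.00 × (1 + 0.051/2)^(2 × 14) = $44,526.78
Interest = A − P = $44,526.78 − $22,000.00 = $22,526.78

Interest = A - P = $22,526.78


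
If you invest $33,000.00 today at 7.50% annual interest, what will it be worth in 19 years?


Future value formula: FV = PV × (1 + r)^t
FV = $33,000.00 × (1 + 0.075)^19
FV = $33,000.00 × 3.9514894
FV = $130,399.15

FV = PV × (1 + r)^t = $130,399.15


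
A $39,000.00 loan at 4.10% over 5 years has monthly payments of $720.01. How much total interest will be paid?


Total paid over the life of the loan = PMT × n.
Total paid = $720.01 × 60 = $43,200.60
Total interest = total paid − principal = $43,200.60 − $39,000.00 = $4,200.60

Total interest = (PMT × n) - PV = $4,200.60


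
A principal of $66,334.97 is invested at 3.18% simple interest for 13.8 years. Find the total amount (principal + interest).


Total amount formula: A = P(1 + rt) = P + P·r·t
Interest: I = P × r × t = $66,334.97 × 0.0318 × 13.8 = $29,110.44
A = P + I = $66,334.97 + $29,110.44 = $95,445.41

A = P + I = P(1 + rt) = $95,445.41


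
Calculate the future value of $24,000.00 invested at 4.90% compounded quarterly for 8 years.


Compound interest formula: A = P(1 + r/n)^(nt)
A = $24,000.00 × (1 + 0.049/4)^(4 × 8)
Growth factor: (1 + 0.049/4)^32 = 1.4764173
A = $24,000.00 × 1.4764173
A = $35,434.02

A = P(1 + r/n)^(nt) = $35,434.02


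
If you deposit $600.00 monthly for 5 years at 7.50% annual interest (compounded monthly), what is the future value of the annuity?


Future value of an ordinary annuity: FV = PMT × ((1 + r)^n − 1) / r
Monthly rate r = 0.075/12 = 0.00625, n = 60
FV = $600.00 × ((1 + 0.075/12)^60 − 1) / (0.075/12)
FV = $600.00 × 72.527105
FV = $43,516.26

FV = PMT × ((1+r)^n - 1)/r = $43,516.26


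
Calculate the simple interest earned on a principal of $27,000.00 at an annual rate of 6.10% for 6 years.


Simple interest formula: I = P × r × t
I = $27,000.00 × 0.061 × 6
I = $9,882.00

I = P × r × t = $9,882.00


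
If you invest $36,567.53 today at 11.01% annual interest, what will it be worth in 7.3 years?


Future value formula: FV = PV × (1 + r)^t
FV = $36,567.53 × (1 + 0.1101)^7.3
FV = $36,567.53 × 2.14359803
FV = $78,386.09

FV = PV × (1 + r)^t = $78,386.09


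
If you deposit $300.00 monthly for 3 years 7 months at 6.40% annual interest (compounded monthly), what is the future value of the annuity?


Future value of an ordinary annuity: FV = PMT × ((1 + r)^n − 1) / r
Monthly rate r = 0.064/12 ≈ 0.00533333, n = 43
FV = $300.00 × ((1 + 0.064/12)^43 − 1) / (0.064/12)
FV = $300.00 × 48.186561
FV = $14,455.97

FV = PMT × ((1+r)^n - 1)/r = $14,455.97


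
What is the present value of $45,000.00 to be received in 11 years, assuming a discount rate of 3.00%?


Present value formula: PV = FV / (1 + r)^t
PV = $45,000.00 / (1 + 0.03)^11
PV = $45,000.00 / 1.3842339
PV = $32,508.96

PV = FV / (1 + r)^t = $32,508.96


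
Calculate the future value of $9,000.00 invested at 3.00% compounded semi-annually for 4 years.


Compound interest formula: A = P(1 + r/n)^(nt)
A = $9,000.00 × (1 + 0.03/2)^(2 × 4)
Growth factor: (1 + 0.03/2)^8 = 1.1264926
A = $9,000.00 × 1.1264926
A = $10,138.43

A = P(1 + r/n)^(nt) = $10,138.43


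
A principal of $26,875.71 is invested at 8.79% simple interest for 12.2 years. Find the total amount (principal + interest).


Total amount formula: A = P(1 + rt) = P + P·r·t
Interest: I = P × r × t = $26,875.71 × 0.0879 × 12.2 = $28,820.97
A = P + I = $26,875.71 + $28,820.97 = $55,696.68

A = P + I = P(1 + rt) = $55,696.68


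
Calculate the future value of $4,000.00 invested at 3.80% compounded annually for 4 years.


Compound interest formula: A = P(1 + r/n)^(nt)
A = $4,000.00 × (1 + 0.038/1)^(1 × 4)
Growth factor: (1 + 0.038/1)^4 = 1.160886
A = $4,000.00 × 1.160886
A = $4,643.54

A = P(1 + r/n)^(nt) = $4,643.54


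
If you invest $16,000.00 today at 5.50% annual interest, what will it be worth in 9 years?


Future value formula: FV = PV × (1 + r)^t
FV = $16,000.00 × (1 + 0.055)^9
FV = $16,000.00 × 1.6190943
FV = $25,905.51

FV = PV × (1 + r)^t = $25,905.51


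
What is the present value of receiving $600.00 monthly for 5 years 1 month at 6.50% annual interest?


Present value of an ordinary annuity: PV = PMT × (1 − (1 + r)^(−n)) / r
Monthly rate r = 0.065/12 ≈ 0.00541667, n = 61
PV = $600.00 × (1 − (1 + 0.065/12)^(−61)) / (0.065/12)
PV = $600.00 × 51.827945
PV = $31,096.77

PV = PMT × (1-(1+r)^(-n))/r = $31,096.77


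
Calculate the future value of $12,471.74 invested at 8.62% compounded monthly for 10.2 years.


Compound interest formula: A = P(1 + r/n)^(nt)
A = $12,471.74 × (1 + 0.0862/12)^(12 × 10.2)
Growth factor: (1 + 0.0862/12)^122.4 = 2.4015086
A = $12,471.74 × 2.4015086
A = $29,950.99

A = P(1 + r/n)^(nt) = $29,950.99


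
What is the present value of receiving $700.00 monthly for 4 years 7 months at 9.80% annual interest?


Present value of an ordinary annuity: PV = PMT × (1 − (1 + r)^(−n)) / r
Monthly rate r = 0.098/12 ≈ 0.00816667, n = 55
PV = $700.00 × (1 − (1 + 0.098/12)^(−55)) / (0.098/12)
PV = $700.00 × 44.164297
PV = $30,915.01

PV = PMT × (1-(1+r)^(-n))/r = $30,915.01


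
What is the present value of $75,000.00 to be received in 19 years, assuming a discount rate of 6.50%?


Present value formula: PV = FV / (1 + r)^t
PV = $75,000.00 / (1 + 0.065)^19
PV = $75,000.00 / 3.308587
PV = $22,668.29

PV = FV / (1 + r)^t = $22,668.29


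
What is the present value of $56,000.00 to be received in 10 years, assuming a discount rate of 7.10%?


Present value formula: PV = FV / (1 + r)^t
PV = $56,000.00 / (1 + 0.071)^10
PV = $56,000.00 / 1.9856135
PV = $28,202.87

PV = FV / (1 + r)^t = $28,202.87


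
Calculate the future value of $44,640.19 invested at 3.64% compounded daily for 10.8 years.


Compound interest formula: A = P(1 + r/n)^(nt)
A = $44,640.19 × (1 + 0.0364/365)^(365 × 10.8)
Growth factor: (1 + 0.0364/365)^3942 = 1.4815671
A = $44,640.19 × 1.4815671
A = $66,137.44

A = P(1 + r/n)^(nt) = $66,137.44


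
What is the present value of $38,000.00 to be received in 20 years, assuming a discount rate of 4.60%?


Present value formula: PV = FV / (1 + r)^t
PV = $38,000.00 / (1 + 0.046)^20
PV = $38,000.00 / 2.458293
PV = $15,457.88

PV = FV / (1 + r)^t = $15,457.88


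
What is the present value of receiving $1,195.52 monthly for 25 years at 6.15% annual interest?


Present value of an ordinary annuity: PV = PMT × (1 − (1 + r)^(−n)) / r
Monthly rate r = 0.0615/12 = 0.005125, n = 300
PV = $1,195.52 × (1 − (1 + 0.0615/12)^(−300)) / (0.0615/12)
PV = $1,195.52 × 153.021806
PV = $182,940.63

PV = PMT × (1-(1+r)^(-n))/r = $182,940.63


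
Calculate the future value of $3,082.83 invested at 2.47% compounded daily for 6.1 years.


Compound interest formula: A = P(1 + r/n)^(nt)
A = $3,082.83 × (1 + 0.0247/365)^(365 × 6.1)
Growth factor: (1 + 0.0247/365)^2226.5 = 1.162607
A = $3,082.83 × 1.162607
A = $3,584.12

A = P(1 + r/n)^(nt) = $3,584.12


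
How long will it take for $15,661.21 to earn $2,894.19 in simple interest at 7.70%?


Rearrange the simple interest formula for t:
I = P × r × t  ⇒  t = I / (P × r)
t = $2,894.19 / ($15,661.21 × 0.077)
t = 2.4

t = I/(P×r) = 2.4 years


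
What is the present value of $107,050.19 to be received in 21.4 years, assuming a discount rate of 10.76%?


Present value formula: PV = FV / (1 + r)^t
PV = $107,050.19 / (1 + 0.1076)^21.4
PV = $107,050.19 / 8.908305
PV = $12,016.90

PV = FV / (1 + r)^t = $12,016.90


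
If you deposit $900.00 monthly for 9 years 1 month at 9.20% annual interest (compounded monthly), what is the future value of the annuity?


Future value of an ordinary annuity: FV = PMT × ((1 + r)^n − 1) / r
Monthly rate r = 0.092/12 ≈ 0.00766667, n = 109
FV = $900.00 × ((1 + 0.092/12)^109 − 1) / (0.092/12)
FV = $900.00 × 169.436375
FV = $152,492.74

FV = PMT × ((1+r)^n - 1)/r = $152,492.74


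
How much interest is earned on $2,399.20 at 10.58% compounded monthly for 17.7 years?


Compound interest earned = final amount − principal.
A = P(1 + r/n)^(nt) = $2,399.20 × (1 + 0.1058/12)^(12 × 17.7) = $15,480.61
Interest = A − P = $15,480.61 − $2,399.20 = $13,081.41

Interest = A - P = $13,081.41


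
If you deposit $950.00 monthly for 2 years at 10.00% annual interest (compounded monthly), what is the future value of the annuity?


Future value of an ordinary annuity: FV = PMT × ((1 + r)^n − 1) / r
Monthly rate r = 0.1/12 ≈ 0.00833333, n = 24
FV = $950.00 × ((1 + 0.1/12)^24 − 1) / (0.1/12)
FV = $950.00 × 26.446915
FV = $25,124.57

FV = PMT × ((1+r)^n - 1)/r = $25,124.57


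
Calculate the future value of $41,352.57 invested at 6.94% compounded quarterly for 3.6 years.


Compound interest formula: A = P(1 + r/n)^(nt)
A = $41,352.57 × (1 + 0.0694/4)^(4 × 3.6)
Growth factor: (1 + 0.0694/4)^14.4 = 1.2810722
A = $41,352.57 × 1.2810722
A = $52,975.63

A = P(1 + r/n)^(nt) = $52,975.63


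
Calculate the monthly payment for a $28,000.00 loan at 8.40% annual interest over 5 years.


Loan payment formula: PMT = PV × r / (1 − (1 + r)^(−n))
Monthly rate r = 0.084/12 = 0.007, n = 60 months
Denominator: 1 − (1 + 0.084/12)^(−60) = 0.341991
PMT = $28,000.00 × (0.084/12) / 0.341991
PMT = $573.11 per month

PMT = PV × r / (1-(1+r)^(-n)) = $573.11/month


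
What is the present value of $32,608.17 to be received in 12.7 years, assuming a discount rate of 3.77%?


Present value formula: PV = FV / (1 + r)^t
PV = $32,608.17 / (1 + 0.0377)^12.7
PV = $32,608.17 / 1.599971
PV = $20,380.48

PV = FV / (1 + r)^t = $20,380.48


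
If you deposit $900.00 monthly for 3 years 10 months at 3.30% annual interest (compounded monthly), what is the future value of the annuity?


Future value of an ordinary annuity: FV = PMT × ((1 + r)^n − 1) / r
Monthly rate r = 0.033/12 = 0.00275, n = 46
FV = $900.00 × ((1 + 0.033/12)^46 − 1) / (0.033/12)
FV = $900.00 × 48.964522
FV = $44,068.07

FV = PMT × ((1+r)^n - 1)/r = $44,068.07


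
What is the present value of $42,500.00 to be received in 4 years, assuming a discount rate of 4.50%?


Present value formula: PV = FV / (1 + r)^t
PV = $42,500.00 / (1 + 0.045)^4
PV = $42,500.00 / 1.1925186
PV = $35,638.86

PV = FV / (1 + r)^t = $35,638.86


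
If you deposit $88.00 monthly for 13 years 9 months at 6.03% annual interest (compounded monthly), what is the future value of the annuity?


Future value of an ordinary annuity: FV = PMT × ((1 + r)^n − 1) / r
Monthly rate r = 0.0603/12 = 0.005025, n = 165
FV = $88.00 × ((1 + 0.0603/12)^165 − 1) / (0.0603/12)
FV = $88.00 × 256.031964
FV = $22,530.81

FV = PMT × ((1+r)^n - 1)/r = $22,530.81


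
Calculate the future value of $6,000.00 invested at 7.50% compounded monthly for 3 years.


Compound interest formula: A = P(1 + r/n)^(nt)
A = $6,000.00 × (1 + 0.075/12)^(12 × 3)
Growth factor: (1 + 0.075/12)^36 = 1.251446
A = $6,000.00 × 1.251446
A = $7,508.68

A = P(1 + r/n)^(nt) = $7,508.68


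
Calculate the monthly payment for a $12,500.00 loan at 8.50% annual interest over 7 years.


Loan payment formula: PMT = PV × r / (1 − (1 + r)^(−n))
Monthly rate r = 0.085/12 ≈ 0.00708333, n = 84 months
Denominator: 1 − (1 + 0.085/12)^(−84) = 0.447279
PMT = $12,500.00 × (0.085/12) / 0.447279
PMT = $197.96 per month

PMT = PV × r / (1-(1+r)^(-n)) = $197.96/month


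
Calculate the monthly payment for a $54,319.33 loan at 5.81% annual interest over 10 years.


Loan payment formula: PMT = PV × r / (1 − (1 + r)^(−n))
Monthly rate r = 0.0581/12 ≈ 0.00484167, n = 120 months
Denominator: 1 − (1 + 0.0581/12)^(−120) = 0.439877
PMT = $54,319.33 × (0.0581/12) / 0.439877
PMT = $597.89 per month

PMT = PV × r / (1-(1+r)^(-n)) = $597.89/month


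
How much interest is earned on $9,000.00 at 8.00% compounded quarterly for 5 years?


Compound interest earned = final amount − principal.
A = P(1 + r/n)^(nt) = $9,000.00 × (1 + 0.08/4)^(4 × 5) = $13,373.53
Interest = A − P = $13,373.53 − $9,000.00 = $4,373.53

Interest = A - P = $4,373.53


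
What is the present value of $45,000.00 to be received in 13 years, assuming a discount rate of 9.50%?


Present value formula: PV = FV / (1 + r)^t
PV = $45,000.00 / (1 + 0.095)^13
PV = $45,000.00 / 3.253745
PV = $13,830.22

PV = FV / (1 + r)^t = $13,830.22


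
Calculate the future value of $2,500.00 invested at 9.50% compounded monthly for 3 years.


Compound interest formula: A = P(1 + r/n)^(nt)
A = $2,500.00 × (1 + 0.095/12)^(12 × 3)
Growth factor: (1 + 0.095/12)^36 = 1.328271
A = $2,500.00 × 1.328271
A = $3,320.68

A = P(1 + r/n)^(nt) = $3,320.68


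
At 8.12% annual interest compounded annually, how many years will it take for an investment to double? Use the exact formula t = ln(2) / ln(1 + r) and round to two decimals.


Doubling condition: (1 + r)^t = 2
Take ln of both sides: t × ln(1 + r) = ln(2)
t = ln(2) / ln(1 + r)
t = 0.693147 / 0.078072
t = 8.88

t = ln(2) / ln(1 + r) = 8.88 years


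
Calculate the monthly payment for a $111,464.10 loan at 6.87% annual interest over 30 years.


Loan payment formula: PMT = PV × r / (1 − (1 + r)^(−n))
Monthly rate r = 0.0687/12 = 0.005725, n = 360 months
Denominator: 1 − (1 + 0.0687/12)^(−360) = 0.871923
PMT = $111,464.10 × (0.0687/12) / 0.871923
PMT = $731.87 per month

PMT = PV × r / (1-(1+r)^(-n)) = $731.87/month


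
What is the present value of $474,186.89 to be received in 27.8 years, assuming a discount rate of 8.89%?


Present value formula: PV = FV / (1 + r)^t
PV = $474,186.89 / (1 + 0.0889)^27.8
PV = $474,186.89 / 10.6725043
PV = $44,430.70

PV = FV / (1 + r)^t = $44,430.70


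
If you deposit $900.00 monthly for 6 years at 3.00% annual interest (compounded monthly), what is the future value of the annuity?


Future value of an ordinary annuity: FV = PMT × ((1 + r)^n − 1) / r
Monthly rate r = 0.03/12 = 0.0025, n = 72
FV = $900.00 × ((1 + 0.03/12)^72 − 1) / (0.03/12)
FV = $900.00 × 78.779387
FV = $70,901.45

FV = PMT × ((1+r)^n - 1)/r = $70,901.45


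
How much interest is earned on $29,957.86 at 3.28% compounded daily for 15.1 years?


Compound interest earned = final amount − principal.
A = P(1 + r/n)^(nt) = $29,957.86 × (1 + 0.0328/365)^(365 × 15.1) = $49,158.49
Interest = A − P = $49,158.49 − $29,957.86 = $19,200.63

Interest = A - P = $19,200.63


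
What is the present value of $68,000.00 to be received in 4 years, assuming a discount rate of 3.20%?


Present value formula: PV = FV / (1 + r)^t
PV = $68,000.00 / (1 + 0.032)^4
PV = $68,000.00 / 1.1342761
PV = $59,950.13

PV = FV / (1 + r)^t = $59,950.13


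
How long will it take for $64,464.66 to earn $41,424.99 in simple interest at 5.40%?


Rearrange the simple interest formula for t:
I = P × r × t  ⇒  t = I / (P × r)
t = $41,424.99 / ($64,464.66 × 0.054)
t = 11.9

t = I/(P×r) = 11.9 years


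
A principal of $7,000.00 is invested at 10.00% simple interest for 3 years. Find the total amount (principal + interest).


Total amount formula: A = P(1 + rt) = P + P·r·t
Interest: I = P × r × t = $7,000.00 × 0.1 × 3 = $2,100.00
A = P + I = $7,000.00 + $2,100.00 = $9,100.00

A = P + I = P(1 + rt) = $9,100.00


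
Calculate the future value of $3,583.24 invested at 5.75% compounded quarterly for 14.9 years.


Compound interest formula: A = P(1 + r/n)^(nt)
A = $3,583.24 × (1 + 0.0575/4)^(4 × 14.9)
Growth factor: (1 + 0.0575/4)^59.6 = 2.341169
A = $3,583.24 × 2.341169
A = $8,388.97

A = P(1 + r/n)^(nt) = $8,388.97


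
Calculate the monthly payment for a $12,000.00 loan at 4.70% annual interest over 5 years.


Loan payment formula: PMT = PV × r / (1 − (1 + r)^(−n))
Monthly rate r = 0.047/12 ≈ 0.00391667, n = 60 months
Denominator: 1 − (1 + 0.047/12)^(−60) = 0.209066
PMT = $12,000.00 × (0.047/12) / 0.209066
PMT = $224.81 per month

PMT = PV × r / (1-(1+r)^(-n)) = $224.81/month


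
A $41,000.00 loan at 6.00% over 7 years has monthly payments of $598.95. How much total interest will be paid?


Total paid over the life of the loan = PMT × n.
Total paid = $598.95 × 84 = $50,311.80
Total interest = total paid − principal = $50,311.80 − $41,000.00 = $9,311.80

Total interest = (PMT × n) - PV = $9,311.80


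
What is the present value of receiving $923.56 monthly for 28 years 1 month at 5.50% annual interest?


Present value of an ordinary annuity: PV = PMT × (1 − (1 + r)^(−n)) / r
Monthly rate r = 0.055/12 ≈ 0.00458333, n = 337
PV = $923.56 × (1 − (1 + 0.055/12)^(−337)) / (0.055/12)
PV = $923.56 × 171.457054
PV = $158,350.88

PV = PMT × (1-(1+r)^(-n))/r = $158,350.88


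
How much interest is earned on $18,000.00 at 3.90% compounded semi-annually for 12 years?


Compound interest earned = final amount − principal.
A = P(1 + r/n)^(nt) = $18,000.00 × (1 + 0.039/2)^(2 × 12) = $28,613.17
Interest = A − P = $28,613.17 − $18,000.00 = $10,613.17

Interest = A - P = $10,613.17


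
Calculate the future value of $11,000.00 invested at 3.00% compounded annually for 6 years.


Compound interest formula: A = P(1 + r/n)^(nt)
A = $11,000.00 × (1 + 0.03/1)^(1 × 6)
Growth factor: (1 + 0.03/1)^6 = 1.1940523
A = $11,000.00 × 1.1940523
A = $13,134.58

A = P(1 + r/n)^(nt) = $13,134.58


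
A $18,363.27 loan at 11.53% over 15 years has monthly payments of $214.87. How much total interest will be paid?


Total paid over the life of the loan = PMT × n.
Total paid = $214.87 × 180 = $38,676.60
Total interest = total paid − principal = $38,676.60 − $18,363.27 = $20,313.33

Total interest = (PMT × n) - PV = $20,313.33


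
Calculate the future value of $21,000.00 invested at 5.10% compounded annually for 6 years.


Compound interest formula: A = P(1 + r/n)^(nt)
A = $21,000.00 × (1 + 0.051/1)^(1 × 6)
Growth factor: (1 + 0.051/1)^6 = 1.3477716
A = $21,000.00 × 1.3477716
A = $28,303.20

A = P(1 + r/n)^(nt) = $28,303.20


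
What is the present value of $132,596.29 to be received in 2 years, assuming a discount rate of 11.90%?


Present value formula: PV = FV / (1 + r)^t
PV = $132,596.29 / (1 + 0.119)^2
PV = $132,596.29 / 1.252161
PV = $105,893.96

PV = FV / (1 + r)^t = $105,893.96


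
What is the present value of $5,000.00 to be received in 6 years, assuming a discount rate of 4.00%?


Present value formula: PV = FV / (1 + r)^t
PV = $5,000.00 / (1 + 0.04)^6
PV = $5,000.00 / 1.265319
PV = $3,951.57

PV = FV / (1 + r)^t = $3,951.57


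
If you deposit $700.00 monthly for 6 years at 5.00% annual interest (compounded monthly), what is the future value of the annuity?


Future value of an ordinary annuity: FV = PMT × ((1 + r)^n − 1) / r
Monthly rate r = 0.05/12 ≈ 0.00416667, n = 72
FV = $700.00 × ((1 + 0.05/12)^72 − 1) / (0.05/12)
FV = $700.00 × 83.764259
FV = $58,634.98

FV = PMT × ((1+r)^n - 1)/r = $58,634.98


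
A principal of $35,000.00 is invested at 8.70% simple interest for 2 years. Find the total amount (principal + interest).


Total amount formula: A = P(1 + rt) = P + P·r·t
Interest: I = P × r × t = $35,000.00 × 0.087 × 2 = $6,090.00
A = P + I = $35,000.00 + $6,090.00 = $41,090.00

A = P + I = P(1 + rt) = $41,090.00


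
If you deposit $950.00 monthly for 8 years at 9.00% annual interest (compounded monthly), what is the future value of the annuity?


Future value of an ordinary annuity: FV = PMT × ((1 + r)^n − 1) / r
Monthly rate r = 0.09/12 = 0.0075, n = 96
FV = $950.00 × ((1 + 0.09/12)^96 − 1) / (0.09/12)
FV = $950.00 × 139.856164
FV = $132,863.36

FV = PMT × ((1+r)^n - 1)/r = $132,863.36


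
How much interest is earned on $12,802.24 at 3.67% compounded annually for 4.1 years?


Compound interest earned = final amount − principal.
A = P(1 + r/n)^(nt) = $12,802.24 × (1 + 0.0367/1)^(1 × 4.1) = $14,841.02
Interest = A − P = $14,841.02 − $12,802.24 = $2,038.78

Interest = A - P = $2,038.78


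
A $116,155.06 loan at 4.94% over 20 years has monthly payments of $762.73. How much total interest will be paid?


Total paid over the life of the loan = PMT × n.
Total paid = $762.73 × 240 = $183,055.20
Total interest = total paid − principal = $183,055.20 − $116,155.06 = $66,900.14

Total interest = (PMT × n) - PV = $66,900.14


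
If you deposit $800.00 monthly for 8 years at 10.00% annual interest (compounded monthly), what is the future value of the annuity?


Future value of an ordinary annuity: FV = PMT × ((1 + r)^n − 1) / r
Monthly rate r = 0.1/12 ≈ 0.00833333, n = 96
FV = $800.00 × ((1 + 0.1/12)^96 − 1) / (0.1/12)
FV = $800.00 × 146.181076
FV = $116,944.86

FV = PMT × ((1+r)^n - 1)/r = $116,944.86


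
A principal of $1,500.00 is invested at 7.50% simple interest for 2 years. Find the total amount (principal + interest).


Total amount formula: A = P(1 + rt) = P + P·r·t
Interest: I = P × r × t = $1,500.00 × 0.075 × 2 = $225.00
A = P + I = $1,500.00 + $225.00 = $1,725.00

A = P + I = P(1 + rt) = $1,725.00


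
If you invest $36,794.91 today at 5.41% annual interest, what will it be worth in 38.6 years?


Future value formula: FV = PV × (1 + r)^t
FV = $36,794.91 × (1 + 0.0541)^38.6
FV = $36,794.91 × 7.6425448
FV = $281,206.75

FV = PV × (1 + r)^t = $281,206.75


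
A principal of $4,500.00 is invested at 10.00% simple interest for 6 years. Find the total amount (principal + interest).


Total amount formula: A = P(1 + rt) = P + P·r·t
Interest: I = P × r × t = $4,500.00 × 0.1 × 6 = $2,700.00
A = P + I = $4,500.00 + $2,700.00 = $7,200.00

A = P + I = P(1 + rt) = $7,200.00


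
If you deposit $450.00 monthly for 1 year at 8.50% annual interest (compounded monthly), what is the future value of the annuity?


Future value of an ordinary annuity: FV = PMT × ((1 + r)^n − 1) / r
Monthly rate r = 0.085/12 ≈ 0.00708333, n = 12
FV = $450.00 × ((1 + 0.085/12)^12 − 1) / (0.085/12)
FV = $450.00 × 12.478716
FV = $5,615.42

FV = PMT × ((1+r)^n - 1)/r = $5,615.42


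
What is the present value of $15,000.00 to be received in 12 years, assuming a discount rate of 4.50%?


Present value formula: PV = FV / (1 + r)^t
PV = $15,000.00 / (1 + 0.045)^12
PV = $15,000.00 / 1.695881
PV = $8,844.96

PV = FV / (1 + r)^t = $8,844.96


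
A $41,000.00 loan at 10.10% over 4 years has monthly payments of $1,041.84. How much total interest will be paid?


Total paid over the life of the loan = PMT × n.
Total paid = $1,041.84 × 48 = $50,008.32
Total interest = total paid − principal = $50,008.32 − $41,000.00 = $9,008.32

Total interest = (PMT × n) - PV = $9,008.32


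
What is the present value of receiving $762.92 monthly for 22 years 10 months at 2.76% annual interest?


Present value of an ordinary annuity: PV = PMT × (1 − (1 + r)^(−n)) / r
Monthly rate r = 0.0276/12 = 0.0023, n = 274
PV = $762.92 × (1 − (1 + 0.0276/12)^(−274)) / (0.0276/12)
PV = $762.92 × 203.099674
PV = $154,948.80

PV = PMT × (1-(1+r)^(-n))/r = $154,948.80


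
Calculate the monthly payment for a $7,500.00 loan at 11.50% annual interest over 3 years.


Loan payment formula: PMT = PV × r / (1 − (1 + r)^(−n))
Monthly rate r = 0.115/12 ≈ 0.00958333, n = 36 months
Denominator: 1 − (1 + 0.115/12)^(−36) = 0.290615
PMT = $7,500.00 × (0.115/12) / 0.290615
PMT = $247.32 per month

PMT = PV × r / (1-(1+r)^(-n)) = $247.32/month


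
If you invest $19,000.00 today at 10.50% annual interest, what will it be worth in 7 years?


Future value formula: FV = PV × (1 + r)^t
FV = $19,000.00 × (1 + 0.105)^7
FV = $19,000.00 × 2.0115737
FV = $38,219.90

FV = PV × (1 + r)^t = $38,219.90


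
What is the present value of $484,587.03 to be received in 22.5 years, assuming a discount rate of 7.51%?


Present value formula: PV = FV / (1 + r)^t
PV = $484,587.03 / (1 + 0.0751)^22.5
PV = $484,587.03 / 5.100343
PV = $95,010.67

PV = FV / (1 + r)^t = $95,010.67


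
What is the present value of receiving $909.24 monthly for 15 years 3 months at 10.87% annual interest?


Present value of an ordinary annuity: PV = PMT × (1 − (1 + r)^(−n)) / r
Monthly rate r = 0.1087/12 ≈ 0.00905833, n = 183
PV = $909.24 × (1 − (1 + 0.1087/12)^(−183)) / (0.1087/12)
PV = $909.24 × 89.198620
PV = $81,102.95

PV = PMT × (1-(1+r)^(-n))/r = $81,102.95


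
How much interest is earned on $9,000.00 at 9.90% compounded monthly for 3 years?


Compound interest earned = final amount − principal.
A = P(1 + r/n)^(nt) = $9,000.00 × (1 + 0.099/12)^(12 × 3) = $12,097.59
Interest = A − P = $12,097.59 − $9,000.00 = $3,097.59

Interest = A - P = $3,097.59


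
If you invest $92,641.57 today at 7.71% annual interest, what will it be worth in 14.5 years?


Future value formula: FV = PV × (1 + r)^t
FV = $92,641.57 × (1 + 0.0771)^14.5
FV = $92,641.57 × 2.93570475
FV = $271,968.30

FV = PV × (1 + r)^t = $271,968.30


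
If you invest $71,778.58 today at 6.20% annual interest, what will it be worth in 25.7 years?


Future value formula: FV = PV × (1 + r)^t
FV = $71,778.58 × (1 + 0.062)^25.7
FV = $71,778.58 × 4.6924546
FV = $336,817.73

FV = PV × (1 + r)^t = $336,817.73


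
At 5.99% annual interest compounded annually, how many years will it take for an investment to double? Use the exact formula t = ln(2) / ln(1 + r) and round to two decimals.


Doubling condition: (1 + r)^t = 2
Take ln of both sides: t × ln(1 + r) = ln(2)
t = ln(2) / ln(1 + r)
t = 0.693147 / 0.058175
t = 11.91

t = ln(2) / ln(1 + r) = 11.91 years
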